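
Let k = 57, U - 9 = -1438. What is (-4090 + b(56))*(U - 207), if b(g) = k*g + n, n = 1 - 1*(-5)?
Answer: 1459312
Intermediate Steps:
U = -1429 (U = 9 - 1438 = -1429)
n = 6 (n = 1 + 5 = 6)
b(g) = 6 + 57*g (b(g) = 57*g + 6 = 6 + 57*g)
(-4090 + b(56))*(U - 207) = (-4090 + (6 + 57*56))*(-1429 - 207) = (-4090 + (6 + 3192))*(-1636) = (-4090 + 3198)*(-1636) = -892*(-1636) = 1459312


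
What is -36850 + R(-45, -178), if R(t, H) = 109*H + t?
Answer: -56297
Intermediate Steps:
R(t, H) = t + 109*H
-36850 + R(-45, -178) = -36850 + (-45 + 109*(-178)) = -36850 + (-45 - 19402) = -36850 - 19447 = -56297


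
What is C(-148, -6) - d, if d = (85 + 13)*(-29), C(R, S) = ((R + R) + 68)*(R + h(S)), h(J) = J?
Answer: 37954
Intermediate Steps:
C(R, S) = (68 + 2*R)*(R + S) (C(R, S) = ((R + R) + 68)*(R + S) = (2*R + 68)*(R + S) = (68 + 2*R)*(R + S))
d = -2842 (d = 98*(-29) = -2842)
C(-148, -6) - d = (2*(-148)² + 68*(-148) + 68*(-6) + 2*(-148)*(-6)) - 1*(-2842) = (2*21904 - 10064 - 408 + 1776) + 2842 = (43808 - 10064 - 408 + 1776) + 2842 = 35112 + 2842 = 37954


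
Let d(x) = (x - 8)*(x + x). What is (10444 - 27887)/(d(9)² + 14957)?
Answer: -17443/15281 ≈ -1.1415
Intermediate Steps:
d(x) = 2*x*(-8 + x) (d(x) = (-8 + x)*(2*x) = 2*x*(-8 + x))
(10444 - 27887)/(d(9)² + 14957) = (10444 - 27887)/((2*9*(-8 + 9))² + 14957) = -17443/((2*9*1)² + 14957) = -17443/(18² + 14957) = -17443/(324 + 14957) = -17443/15281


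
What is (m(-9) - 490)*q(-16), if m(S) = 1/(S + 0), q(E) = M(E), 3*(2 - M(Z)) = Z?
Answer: -97042/27 ≈ -3594.1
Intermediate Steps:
M(Z) = 2 - Z/3
q(E) = 2 - E/3
m(S) = 1/S
(m(-9) - 490)*q(-16) = (1/(-9) - 490)*(2 - ⅓*(-16)) = (-⅑ - 490)*(2 + 16/3) = -4411/9*22/3 = -97042/27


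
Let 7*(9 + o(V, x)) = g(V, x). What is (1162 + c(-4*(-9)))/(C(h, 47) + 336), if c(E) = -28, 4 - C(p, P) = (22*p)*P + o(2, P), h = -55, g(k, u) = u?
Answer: 3969/200243 ≈ 0.019821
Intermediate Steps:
o(V, x) = -9 + x/7
C(p, P) = 13 - P/7 - 22*P*p (C(p, P) = 4 - ((22*p)*P + (-9 + P/7)) = 4 - (22*P*p + (-9 + P/7)) = 4 - (-9 + P/7 + 22*P*p) = 4 + (9 - P/7 - 22*P*p) = 13 - P/7 - 22*P*p)
(1162 + c(-4*(-9)))/(C(h, 47) + 336) = (1162 - 28)/((13 - 1/7*47 - 22*47*(-55)) + 336) = 1134/((13 - 47/7 + 56870) + 336) = 1134/(398134/7 + 336) = 1134/(400486/7) = 1134*(7/400486) = 3969/200243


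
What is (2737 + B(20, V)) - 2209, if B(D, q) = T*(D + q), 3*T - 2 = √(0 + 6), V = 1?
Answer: 542 + 7*√6 ≈ 559.15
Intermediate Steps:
T = ⅔ + √6/3 (T = ⅔ + √(0 + 6)/3 = ⅔ + √6/3 ≈ 1.4832)
B(D, q) = (⅔ + √6/3)*(D + q)
(2737 + B(20, V)) - 2209 = (2737 + (2 + √6)*(20 + 1)/3) - 2209 = (2737 + (⅓)*(2 + √6)*21) - 2209 = (2737 + (14 + 7*√6)) - 2209 = (2751 + 7*√6) - 2209 = 542 + 7*√6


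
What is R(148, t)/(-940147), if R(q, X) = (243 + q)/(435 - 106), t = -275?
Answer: -391/309308363 ≈ -1.2641e-6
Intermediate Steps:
R(q, X) = 243/329 + q/329 (R(q, X) = (243 + q)/329 = (243 + q)*(1/329) = 243/329 + q/329)
R(148, t)/(-940147) = (243/329 + (1/329)*148)/(-940147) = (243/329 + 148/329)*(-1/940147) = (391/329)*(-1/940147) = -391/309308363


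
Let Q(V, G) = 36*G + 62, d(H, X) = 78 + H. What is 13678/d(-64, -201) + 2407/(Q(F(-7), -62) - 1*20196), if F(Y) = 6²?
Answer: 21849175/22366 ≈ 976.89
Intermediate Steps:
F(Y) = 36
Q(V, G) = 62 + 36*G
13678/d(-64, -201) + 2407/(Q(F(-7), -62) - 1*20196) = 13678/(78 - 64) + 2407/((62 + 36*(-62)) - 1*20196) = 13678/14 + 2407/((62 - 2232) - 20196) = 13678*(1/14) + 2407/(-2170 - 20196) = 977 + 2407/(-22366) = 977 + 2407*(-1/22366) = 977 - 2407/22366 = 21849175/22366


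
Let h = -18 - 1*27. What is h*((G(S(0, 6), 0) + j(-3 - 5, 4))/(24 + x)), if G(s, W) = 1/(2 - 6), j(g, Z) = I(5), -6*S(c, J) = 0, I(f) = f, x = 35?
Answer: -855/236 ≈ -3.6229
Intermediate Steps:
S(c, J) = 0 (S(c, J) = -1/6*0 = 0)
h = -45 (h = -18 - 27 = -45)
j(g, Z) = 5
G(s, W) = -1/4 (G(s, W) = 1/(-4) = -1/4)
h*((G(S(0, 6), 0) + j(-3 - 5, 4))/(24 + x)) = -45*(-1/4 + 5)/(24 + 35) = -855/(4*59) = -45*19/236 = -855/236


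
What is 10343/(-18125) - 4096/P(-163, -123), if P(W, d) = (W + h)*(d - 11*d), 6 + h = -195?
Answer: -113913199/202873125 ≈ -0.56150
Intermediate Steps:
h = -201 (h = -6 - 195 = -201)
P(W, d) = -10*d*(-201 + W) (P(W, d) = (W - 201)*(d - 11*d) = (-201 + W)*(-10*d) = -10*d*(-201 + W))
10343/(-18125) - 4096/P(-163, -123) = 10343/(-18125) - 4096*(-1/(1230*(201 - 1*(-163)))) = 10343*(-1/18125) - 4096*(-1/(1230*(201 + 163))) = -10343/18125 - 4096/(10*(-123)*364) = -10343/18125 - 4096/(-447720) = -10343/18125 - 4096*(-1/447720) = -10343/18125 + 512/55965 = -113913199/202873125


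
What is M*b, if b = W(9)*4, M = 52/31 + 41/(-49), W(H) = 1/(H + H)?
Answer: 2554/13671 ≈ 0.18682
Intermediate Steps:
W(H) = 1/(2*H)
M = 1277/1519 (M = 52*(1/31) + 41*(-1/49) = 52/31 - 41/49 = 1277/1519 ≈ 0.84068)
b = 2/9 (b = ((½)/9)*4 = ((½)*(⅑))*4 = (1/18)*4 = 2/9 ≈ 0.22222)
M*b = (1277/1519)*(2/9) = 2554/13671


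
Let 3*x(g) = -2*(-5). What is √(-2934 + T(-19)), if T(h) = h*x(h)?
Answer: 4*I*√1686/3 ≈ 54.748*I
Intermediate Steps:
x(g) = 10/3 (x(g) = (-2*(-5))/3 = (⅓)*10 = 10/3)
T(h) = 10*h/3 (T(h) = h*(10/3) = 10*h/3)
√(-2934 + T(-19)) = √(-2934 + (10/3)*(-19)) = √(-2934 - 190/3) = √(-8992/3) = 4*I*√1686/3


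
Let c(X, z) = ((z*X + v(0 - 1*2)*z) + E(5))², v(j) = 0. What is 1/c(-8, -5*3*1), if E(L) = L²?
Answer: 1/21025 ≈ 4.7562e-5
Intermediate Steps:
c(X, z) = (25 + X*z)² (c(X, z) = ((z*X + 0*z) + 5²)² = ((X*z + 0) + 25)² = (X*z + 25)² = (25 + X*z)²)
1/c(-8, -5*3*1) = 1/((25 - 8*(-5*3))²) = 1/((25 - (-120))²) = 1/((25 - 8*(-15))²) = 1/((25 + 120)²) = 1/(145²) = 1/21025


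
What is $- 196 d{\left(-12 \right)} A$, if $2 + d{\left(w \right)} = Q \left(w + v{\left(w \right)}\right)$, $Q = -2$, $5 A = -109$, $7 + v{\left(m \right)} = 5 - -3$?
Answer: $85456$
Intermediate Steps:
$v{\left(m \right)} = 1$ ($v{\left(m \right)} = -7 + \left(5 - -3\right) = -7 + \left(5 + 3\right) = -7 + 8 = 1$)
$A = - \frac{109}{5}$ ($A = \frac{1}{5} \left(-109\right) = - \frac{109}{5} \approx -21.8$)
$d{\left(w \right)} = -4 - 2 w$ ($d{\left(w \right)} = -2 - 2 \left(w + 1\right) = -2 - 2 \left(1 + w\right) = -2 - \left(2 + 2 w\right) = -4 - 2 w$)
$- 196 d{\left(-12 \right)} A = - 196 \left(-4 - -24\right) \left(- \frac{109}{5}\right) = - 196 \left(-4 + 24\right) \left(- \frac{109}{5}\right) = \left(-196\right) 20 \left(- \frac{109}{5}\right) = \left(-3920\right) \left(- \frac{109}{5}\right) = 85456$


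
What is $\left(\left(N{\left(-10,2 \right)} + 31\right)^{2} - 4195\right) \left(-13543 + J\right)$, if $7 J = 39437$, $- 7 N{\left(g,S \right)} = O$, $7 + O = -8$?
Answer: $\frac{8400435084}{343} \approx 2.4491 \cdot 10^{7}$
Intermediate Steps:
$O = -15$ ($O = -7 - 8 = -15$)
$N{\left(g,S \right)} = \frac{15}{7}$ ($N{\left(g,S \right)} = \left(- \frac{1}{7}\right) \left(-15\right) = \frac{15}{7}$)
$J = \frac{39437}{7}$ ($J = \frac{1}{7} \cdot 39437 = \frac{39437}{7} \approx 5633.9$)
$\left(\left(N{\left(-10,2 \right)} + 31\right)^{2} - 4195\right) \left(-13543 + J\right) = \left(\left(\frac{15}{7} + 31\right)^{2} - 4195\right) \left(-13543 + \frac{39437}{7}\right) = \left(\left(\frac{232}{7}\right)^{2} - 4195\right) \left(- \frac{55364}{7}\right) = \left(\frac{53824}{49} - 4195\right) \left(- \frac{55364}{7}\right) = \left(- \frac{151731}{49}\right) \left(- \frac{55364}{7}\right) = \frac{8400435084}{343}$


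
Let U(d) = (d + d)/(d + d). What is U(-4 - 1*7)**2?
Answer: 1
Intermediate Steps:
U(d) = 1 (U(d) = (2*d)/((2*d)) = (2*d)*(1/(2*d)) = 1)
U(-4 - 1*7)**2 = 1**2 = 1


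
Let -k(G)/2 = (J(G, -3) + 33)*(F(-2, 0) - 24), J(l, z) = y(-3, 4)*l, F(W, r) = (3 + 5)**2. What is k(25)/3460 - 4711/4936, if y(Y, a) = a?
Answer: -3440955/853928 ≈ -4.0296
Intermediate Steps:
F(W, r) = 64 (F(W, r) = 8**2 = 64)
J(l, z) = 4*l
k(G) = -2640 - 320*G (k(G) = -2*(4*G + 33)*(64 - 24) = -2*(33 + 4*G)*40 = -2*(1320 + 160*G) = -2640 - 320*G)
k(25)/3460 - 4711/4936 = (-2640 - 320*25)/3460 - 4711/4936 = (-2640 - 8000)*(1/3460) - 4711*1/4936 = -10640*1/3460 - 4711/4936 = -532/173 - 4711/4936 = -3440955/853928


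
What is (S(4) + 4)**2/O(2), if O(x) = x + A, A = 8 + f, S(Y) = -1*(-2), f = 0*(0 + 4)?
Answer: 18/5 ≈ 3.6000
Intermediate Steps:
f = 0 (f = 0*4 = 0)
S(Y) = 2
A = 8 (A = 8 + 0 = 8)
O(x) = 8 + x (O(x) = x + 8 = 8 + x)
(S(4) + 4)**2/O(2) = (2 + 4)**2/(8 + 2) = 6**2/10 = 36*(1/10) = 18/5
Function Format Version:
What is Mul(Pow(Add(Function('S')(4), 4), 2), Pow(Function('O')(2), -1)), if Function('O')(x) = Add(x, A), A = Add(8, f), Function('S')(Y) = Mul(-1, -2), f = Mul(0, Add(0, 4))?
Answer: Rational(18, 5) ≈ 3.6000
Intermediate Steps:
f = 0 (f = Mul(0, 4) = 0)
Function('S')(Y) = 2
A = 8 (A = Add(8, 0) = 8)
Function('O')(x) = Add(8, x) (Function('O')(x) = Add(x, 8) = Add(8, x))
Mul(Pow(Add(Function('S')(4), 4), 2), Pow(Function('O')(2), -1)) = Mul(Pow(Add(2, 4), 2), Pow(Add(8, 2), -1)) = Mul(Pow(6, 2), Pow(10, -1)) = Mul(36, Rational(1, 10)) = Rational(18, 5)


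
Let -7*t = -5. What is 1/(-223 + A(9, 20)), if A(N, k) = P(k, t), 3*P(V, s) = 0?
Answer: -1/223 ≈ -0.0044843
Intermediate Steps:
t = 5/7 (t = -⅐*(-5) = 5/7 ≈ 0.71429)
P(V, s) = 0 (P(V, s) = (⅓)*0 = 0)
A(N, k) = 0
1/(-223 + A(9, 20)) = 1/(-223 + 0) = 1/(-223) = -1/223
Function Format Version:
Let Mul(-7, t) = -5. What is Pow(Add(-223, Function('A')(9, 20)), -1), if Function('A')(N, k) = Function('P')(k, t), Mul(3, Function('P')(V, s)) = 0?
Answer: Rational(-1, 223) ≈ -0.0044843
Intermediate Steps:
t = Rational(5, 7) (t = Mul(Rational(-1, 7), -5) = Rational(5, 7) ≈ 0.71429)
Function('P')(V, s) = 0 (Function('P')(V, s) = Mul(Rational(1, 3), 0) = 0)
Function('A')(N, k) = 0
Pow(Add(-223, Function('A')(9, 20)), -1) = Pow(Add(-223, 0), -1) = Pow(-223, -1) = Rational(-1, 223)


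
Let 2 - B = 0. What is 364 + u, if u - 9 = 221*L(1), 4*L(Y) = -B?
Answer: 525/2 ≈ 262.50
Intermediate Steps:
B = 2 (B = 2 - 1*0 = 2 + 0 = 2)
L(Y) = -½ (L(Y) = (-1*2)/4 = (¼)*(-2) = -½)
u = -203/2 (u = 9 + 221*(-½) = 9 - 221/2 = -203/2 ≈ -101.50)
364 + u = 364 - 203/2 = 525/2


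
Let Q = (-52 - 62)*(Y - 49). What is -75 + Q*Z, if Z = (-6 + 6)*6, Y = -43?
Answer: -75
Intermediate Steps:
Z = 0 (Z = 0*6 = 0)
Q = 10488 (Q = (-52 - 62)*(-43 - 49) = -114*(-92) = 10488)
-75 + Q*Z = -75 + 10488*0 = -75 + 0 = -75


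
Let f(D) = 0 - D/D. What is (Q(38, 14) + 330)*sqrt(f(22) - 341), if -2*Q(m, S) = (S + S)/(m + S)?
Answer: 25719*I*sqrt(38)/26 ≈ 6097.8*I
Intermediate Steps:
Q(m, S) = -S/(S + m) (Q(m, S) = -(S + S)/(2*(m + S)) = -2*S/(2*(S + m)) = -S/(S + m))
f(D) = -1 (f(D) = 0 - 1*1 = 0 - 1 = -1)
(Q(38, 14) + 330)*sqrt(f(22) - 341) = (-1*14/(14 + 38) + 330)*sqrt(-1 - 341) = (-1*14/52 + 330)*sqrt(-342) = (-1*14*1/52 + 330)*(3*I*sqrt(38)) = (-7/26 + 330)*(3*I*sqrt(38)) = 8573*(3*I*sqrt(38))/26 = 25719*I*sqrt(38)/26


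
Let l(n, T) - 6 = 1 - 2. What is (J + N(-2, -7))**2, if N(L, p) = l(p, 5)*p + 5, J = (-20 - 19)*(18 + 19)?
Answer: 2169729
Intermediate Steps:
J = -1443 (J = -39*37 = -1443)
l(n, T) = 5 (l(n, T) = 6 + (1 - 2) = 6 - 1 = 5)
N(L, p) = 5 + 5*p (N(L, p) = 5*p + 5 = 5 + 5*p)
(J + N(-2, -7))**2 = (-1443 + (5 + 5*(-7)))**2 = (-1443 + (5 - 35))**2 = (-1443 - 30)**2 = (-1473)**2 = 2169729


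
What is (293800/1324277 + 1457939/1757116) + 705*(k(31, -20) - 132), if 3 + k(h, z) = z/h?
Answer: -6898101987642699307/72134157459092 ≈ -95629.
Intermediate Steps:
k(h, z) = -3 + z/h
(293800/1324277 + 1457939/1757116) + 705*(k(31, -20) - 132) = (293800/1324277 + 1457939/1757116) + 705*((-3 - 20/31) - 132) = 2446955765903/2326908305132 + 705*(-113/31 - 132) = 2446955765903/2326908305132 + 705*(-4205/31) = 2446955765903/2326908305132 - 2964525/31 = -6898101987642699307/72134157459092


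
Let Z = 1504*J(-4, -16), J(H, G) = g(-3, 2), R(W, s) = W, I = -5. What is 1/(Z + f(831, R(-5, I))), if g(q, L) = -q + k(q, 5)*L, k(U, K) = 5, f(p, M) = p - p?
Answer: 1/19552 ≈ 5.1146e-5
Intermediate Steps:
f(p, M) = 0
g(q, L) = -q + 5*L
J(H, G) = 13 (J(H, G) = -1*(-3) + 5*2 = 3 + 10 = 13)
Z = 19552 (Z = 1504*13 = 19552)
1/(Z + f(831, R(-5, I))) = 1/(19552 + 0) = 1/19552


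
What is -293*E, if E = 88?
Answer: -25784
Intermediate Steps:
-293*E = -293*88 = -25784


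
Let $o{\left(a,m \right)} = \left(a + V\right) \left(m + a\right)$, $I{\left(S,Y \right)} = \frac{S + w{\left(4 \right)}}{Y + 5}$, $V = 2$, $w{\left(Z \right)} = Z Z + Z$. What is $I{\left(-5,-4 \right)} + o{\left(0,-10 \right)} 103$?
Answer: $-2045$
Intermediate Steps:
$w{\left(Z \right)} = Z + Z^{2}$ ($w{\left(Z \right)} = Z^{2} + Z = Z + Z^{2}$)
$I{\left(S,Y \right)} = \frac{20 + S}{5 + Y}$ ($I{\left(S,Y \right)} = \frac{S + 4 \left(1 + 4\right)}{Y + 5} = \frac{S + 4 \cdot 5}{5 + Y} = \frac{S + 20}{5 + Y} = \frac{20 + S}{5 + Y}$)
$o{\left(a,m \right)} = \left(2 + a\right) \left(a + m\right)$ ($o{\left(a,m \right)} = \left(a + 2\right) \left(m + a\right) = \left(2 + a\right) \left(a + m\right)$)
$I{\left(-5,-4 \right)} + o{\left(0,-10 \right)} 103 = \frac{20 - 5}{5 - 4} + \left(0^{2} + 2 \cdot 0 + 2 \left(-10\right) + 0 \left(-10\right)\right) 103 = 1^{-1} \cdot 15 + \left(0 + 0 - 20 + 0\right) 103 = 1 \cdot 15 - 2060 = 15 - 2060 = -2045$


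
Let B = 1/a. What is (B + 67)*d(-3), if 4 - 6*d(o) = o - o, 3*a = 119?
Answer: 15952/357 ≈ 44.683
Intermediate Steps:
a = 119/3 (a = (⅓)*119 = 119/3 ≈ 39.667)
d(o) = ⅔ (d(o) = ⅔ - (o - o)/6 = ⅔ - ⅙*0 = ⅔ + 0 = ⅔)
B = 3/119 (B = 1/(119/3) = 3/119 ≈ 0.025210)
(B + 67)*d(-3) = (3/119 + 67)*(⅔) = (7976/119)*(⅔) = 15952/357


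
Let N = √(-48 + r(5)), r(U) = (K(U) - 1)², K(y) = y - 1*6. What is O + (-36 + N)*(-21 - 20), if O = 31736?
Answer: 33212 - 82*I*√11 ≈ 33212.0 - 271.96*I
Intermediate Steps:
K(y) = -6 + y (K(y) = y - 6 = -6 + y)
r(U) = (-7 + U)² (r(U) = ((-6 + U) - 1)² = (-7 + U)²)
N = 2*I*√11 (N = √(-48 + (-7 + 5)²) = √(-48 + (-2)²) = √(-48 + 4) = √(-44) = 2*I*√11 ≈ 6.6332*I)
O + (-36 + N)*(-21 - 20) = 31736 + (-36 + 2*I*√11)*(-21 - 20) = 31736 + (-36 + 2*I*√11)*(-41) = 31736 + (1476 - 82*I*√11) = 33212 - 82*I*√11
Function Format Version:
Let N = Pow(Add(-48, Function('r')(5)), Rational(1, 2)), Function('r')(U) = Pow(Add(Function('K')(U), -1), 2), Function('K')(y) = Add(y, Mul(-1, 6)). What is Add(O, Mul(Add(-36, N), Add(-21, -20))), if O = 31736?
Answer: Add(33212, Mul(-82, I, Pow(11, Rational(1, 2)))) ≈ Add(33212., Mul(-271.96, I))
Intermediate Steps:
Function('K')(y) = Add(-6, y) (Function('K')(y) = Add(y, -6) = Add(-6, y))
Function('r')(U) = Pow(Add(-7, U), 2) (Function('r')(U) = Pow(Add(Add(-6, U), -1), 2) = Pow(Add(-7, U), 2))
N = Mul(2, I, Pow(11, Rational(1, 2))) (N = Pow(Add(-48, Pow(Add(-7, 5), 2)), Rational(1, 2)) = Pow(Add(-48, Pow(-2, 2)), Rational(1, 2)) = Pow(Add(-48, 4), Rational(1, 2)) = Pow(-44, Rational(1, 2)) = Mul(2, I, Pow(11, Rational(1, 2))) ≈ Mul(6.6332, I))
Add(O, Mul(Add(-36, N), Add(-21, -20))) = Add(31736, Mul(Add(-36, Mul(2, I, Pow(11, Rational(1, 2)))), Add(-21, -20))) = Add(31736, Mul(Add(-36, Mul(2, I, Pow(11, Rational(1, 2)))), -41)) = Add(31736, Add(1476, Mul(-82, I, Pow(11, Rational(1, 2))))) = Add(33212, Mul(-82, I, Pow(11, Rational(1, 2))))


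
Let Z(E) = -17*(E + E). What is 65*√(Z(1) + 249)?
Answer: 65*√215 ≈ 953.09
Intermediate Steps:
Z(E) = -34*E
65*√(Z(1) + 249) = 65*√(-34*1 + 249) = 65*√(-34 + 249) = 65*√215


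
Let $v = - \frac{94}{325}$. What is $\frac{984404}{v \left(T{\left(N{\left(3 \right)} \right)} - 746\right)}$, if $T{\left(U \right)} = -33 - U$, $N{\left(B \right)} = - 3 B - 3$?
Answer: $\frac{12305050}{2773} \approx 4437.5$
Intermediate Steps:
$N{\left(B \right)} = -3 - 3 B$
$v = - \frac{94}{325}$ ($v = \left(-94\right) \frac{1}{325} = - \frac{94}{325} \approx -0.28923$)
$\frac{984404}{v \left(T{\left(N{\left(3 \right)} \right)} - 746\right)} = \frac{984404}{\left(- \frac{94}{325}\right) \left(\left(-33 - \left(-3 - 9\right)\right) - 746\right)} = \frac{984404}{\left(- \frac{94}{325}\right) \left(\left(-33 - -12\right) - 746\right)} = \frac{984404}{\left(- \frac{94}{325}\right) \left(\left(-33 + 12\right) - 746\right)} = \frac{984404}{\left(- \frac{94}{325}\right) \left(-21 - 746\right)} = \frac{984404}{\left(- \frac{94}{325}\right) \left(-767\right)} = \frac{984404}{\frac{5546}{25}} = 984404 \cdot \frac{25}{5546} = \frac{12305050}{2773}$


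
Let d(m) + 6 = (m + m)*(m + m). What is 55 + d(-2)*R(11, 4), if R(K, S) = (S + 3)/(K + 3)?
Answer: 60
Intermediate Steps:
d(m) = -6 + 4*m**2 (d(m) = -6 + (m + m)*(m + m) = -6 + (2*m)*(2*m) = -6 + 4*m**2)
R(K, S) = (3 + S)/(3 + K)
55 + d(-2)*R(11, 4) = 55 + (-6 + 4*(-2)**2)*((3 + 4)/(3 + 11)) = 55 + (-6 + 4*4)*(7/14) = 55 + (-6 + 16)*((1/14)*7) = 55 + 10*(1/2) = 55 + 5 = 60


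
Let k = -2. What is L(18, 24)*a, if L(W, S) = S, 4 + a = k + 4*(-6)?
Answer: -720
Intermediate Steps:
a = -30 (a = -4 + (-2 + 4*(-6)) = -4 + (-2 - 24) = -4 - 26 = -30)
L(18, 24)*a = 24*(-30) = -720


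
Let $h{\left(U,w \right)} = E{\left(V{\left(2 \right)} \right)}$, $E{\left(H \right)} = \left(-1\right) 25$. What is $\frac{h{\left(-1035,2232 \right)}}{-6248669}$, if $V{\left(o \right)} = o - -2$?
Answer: $\frac{25}{6248669} \approx 4.0009 \cdot 10^{-6}$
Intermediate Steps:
$V{\left(o \right)} = 2 + o$ ($V{\left(o \right)} = o + 2 = 2 + o$)
$E{\left(H \right)} = -25$
$h{\left(U,w \right)} = -25$
$\frac{h{\left(-1035,2232 \right)}}{-6248669} = - \frac{25}{-6248669} = \left(-25\right) \left(- \frac{1}{6248669}\right) = \frac{25}{6248669}$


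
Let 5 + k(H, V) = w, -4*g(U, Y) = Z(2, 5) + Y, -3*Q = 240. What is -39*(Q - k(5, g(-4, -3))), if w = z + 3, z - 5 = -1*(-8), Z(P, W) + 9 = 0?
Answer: 3549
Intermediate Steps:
Q = -80 (Q = -1/3*240 = -80)
Z(P, W) = -9 (Z(P, W) = -9 + 0 = -9)
z = 13 (z = 5 - 1*(-8) = 5 + 8 = 13)
w = 16 (w = 13 + 3 = 16)
g(U, Y) = 9/4 - Y/4 (g(U, Y) = -(-9 + Y)/4 = 9/4 - Y/4)
k(H, V) = 11 (k(H, V) = -5 + 16 = 11)
-39*(Q - k(5, g(-4, -3))) = -39*(-80 - 1*11) = -39*(-80 - 11) = -39*(-91) = 3549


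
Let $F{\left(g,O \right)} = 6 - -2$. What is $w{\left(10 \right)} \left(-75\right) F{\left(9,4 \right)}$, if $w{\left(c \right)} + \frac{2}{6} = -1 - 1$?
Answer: $1400$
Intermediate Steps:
$w{\left(c \right)} = - \frac{7}{3}$ ($w{\left(c \right)} = - \frac{1}{3} - 2 = - \frac{7}{3}$)
$F{\left(g,O \right)} = 8$ ($F{\left(g,O \right)} = 6 + 2 = 8$)
$w{\left(10 \right)} \left(-75\right) F{\left(9,4 \right)} = \left(- \frac{7}{3}\right) \left(-75\right) 8 = 175 \cdot 8 = 1400$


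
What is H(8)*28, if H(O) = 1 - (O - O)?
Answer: 28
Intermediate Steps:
H(O) = 1 (H(O) = 1 - 1*0 = 1 + 0 = 1)
H(8)*28 = 1*28 = 28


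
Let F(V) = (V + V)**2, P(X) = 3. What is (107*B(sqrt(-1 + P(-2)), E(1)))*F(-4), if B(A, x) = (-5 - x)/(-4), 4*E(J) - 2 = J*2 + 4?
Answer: 11984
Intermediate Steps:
E(J) = 3/2 + J/2 (E(J) = 1/2 + (J*2 + 4)/4 = 1/2 + (2*J + 4)/4 = 1/2 + (4 + 2*J)/4 = 1/2 + (1 + J/2) = 3/2 + J/2)
B(A, x) = 5/4 + x/4 (B(A, x) = (-5 - x)*(-1/4) = 5/4 + x/4)
F(V) = 4*V**2 (F(V) = (2*V)**2 = 4*V**2)
(107*B(sqrt(-1 + P(-2)), E(1)))*F(-4) = (107*(5/4 + (3/2 + (1/2)*1)/4))*(4*(-4)**2) = (107*(5/4 + (3/2 + 1/2)/4))*(4*16) = (107*(5/4 + (1/4)*2))*64 = (107*(5/4 + 1/2))*64 = (107*(7/4))*64 = (749/4)*64 = 11984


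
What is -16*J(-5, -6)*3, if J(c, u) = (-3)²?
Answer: -432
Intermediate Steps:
J(c, u) = 9
-16*J(-5, -6)*3 = -16*9*3 = -144*3 = -432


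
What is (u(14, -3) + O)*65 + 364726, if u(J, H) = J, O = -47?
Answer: 362581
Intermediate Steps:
(u(14, -3) + O)*65 + 364726 = (14 - 47)*65 + 364726 = -33*65 + 364726 = -2145 + 364726 = 362581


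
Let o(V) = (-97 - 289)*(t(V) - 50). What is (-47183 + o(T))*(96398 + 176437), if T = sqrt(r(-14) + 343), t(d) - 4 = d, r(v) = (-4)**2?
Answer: -8028715545 - 105314310*sqrt(359) ≈ -1.0024e+10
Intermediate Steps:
r(v) = 16
t(d) = 4 + d
T = sqrt(359) (T = sqrt(16 + 343) = sqrt(359) ≈ 18.947)
o(V) = 17756 - 386*V (o(V) = (-97 - 289)*((4 + V) - 50) = -386*(-46 + V) = 17756 - 386*V)
(-47183 + o(T))*(96398 + 176437) = (-47183 + (17756 - 386*sqrt(359)))*(96398 + 176437) = (-29427 - 386*sqrt(359))*272835 = -8028715545 - 105314310*sqrt(359)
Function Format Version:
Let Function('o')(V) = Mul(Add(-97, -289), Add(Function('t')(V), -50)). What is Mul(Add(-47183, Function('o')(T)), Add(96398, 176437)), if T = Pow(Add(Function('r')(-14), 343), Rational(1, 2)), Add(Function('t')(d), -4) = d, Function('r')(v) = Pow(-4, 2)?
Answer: Add(-8028715545, Mul(-105314310, Pow(359, Rational(1, 2)))) ≈ -1.0024e+10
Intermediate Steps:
Function('r')(v) = 16
Function('t')(d) = Add(4, d)
T = Pow(359, Rational(1, 2)) (T = Pow(Add(16, 343), Rational(1, 2)) = Pow(359, Rational(1, 2)) ≈ 18.947)
Function('o')(V) = Add(17756, Mul(-386, V)) (Function('o')(V) = Mul(Add(-97, -289), Add(Add(4, V), -50)) = Mul(-386, Add(-46, V)) = Add(17756, Mul(-386, V)))
Mul(Add(-47183, Function('o')(T)), Add(96398, 176437)) = Mul(Add(-47183, Add(17756, Mul(-386, Pow(359, Rational(1, 2))))), Add(96398, 176437)) = Mul(Add(-29427, Mul(-386, Pow(359, Rational(1, 2)))), 272835) = Add(-8028715545, Mul(-105314310, Pow(359, Rational(1, 2))))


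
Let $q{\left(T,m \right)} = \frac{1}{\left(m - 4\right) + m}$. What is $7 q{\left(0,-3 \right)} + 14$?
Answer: $\frac{133}{10} \approx 13.3$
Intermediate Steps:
$q{\left(T,m \right)} = \frac{1}{-4 + 2 m}$ ($q{\left(T,m \right)} = \frac{1}{\left(-4 + m\right) + m} = \frac{1}{-4 + 2 m}$)
$7 q{\left(0,-3 \right)} + 14 = 7 \frac{1}{2 \left(-2 - 3\right)} + 14 = 7 \frac{1}{2 \left(-5\right)} + 14 = 7 \cdot \frac{1}{2} \left(- \frac{1}{5}\right) + 14 = 7 \left(- \frac{1}{10}\right) + 14 = - \frac{7}{10} + 14 = \frac{133}{10}$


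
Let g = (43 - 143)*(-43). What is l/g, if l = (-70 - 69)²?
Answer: 19321/4300 ≈ 4.4933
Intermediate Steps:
g = 4300 (g = -100*(-43) = 4300)
l = 19321 (l = (-139)² = 19321)
l/g = 19321/4300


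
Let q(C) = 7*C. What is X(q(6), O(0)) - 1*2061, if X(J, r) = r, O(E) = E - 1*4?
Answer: -2065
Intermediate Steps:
O(E) = -4 + E (O(E) = E - 4 = -4 + E)
X(q(6), O(0)) - 1*2061 = (-4 + 0) - 1*2061 = -4 - 2061 = -2065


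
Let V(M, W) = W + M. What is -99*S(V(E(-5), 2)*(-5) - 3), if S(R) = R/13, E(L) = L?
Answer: -1188/13 ≈ -91.385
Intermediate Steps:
V(M, W) = M + W
S(R) = R/13 (S(R) = R*(1/13) = R/13)
-99*S(V(E(-5), 2)*(-5) - 3) = -99*((-5 + 2)*(-5) - 3)/13 = -99*(-3*(-5) - 3)/13 = -99*(15 - 3)/13 = -99*12/13 = -1188/13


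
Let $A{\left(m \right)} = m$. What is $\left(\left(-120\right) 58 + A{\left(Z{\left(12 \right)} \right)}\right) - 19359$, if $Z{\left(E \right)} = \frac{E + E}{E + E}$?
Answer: $-26318$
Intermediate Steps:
$Z{\left(E \right)} = 1$ ($Z{\left(E \right)} = \frac{2 E}{2 E} = 2 E \frac{1}{2 E} = 1$)
$\left(\left(-120\right) 58 + A{\left(Z{\left(12 \right)} \right)}\right) - 19359 = \left(\left(-120\right) 58 + 1\right) - 19359 = \left(-6960 + 1\right) - 19359 = -6959 - 19359 = -26318$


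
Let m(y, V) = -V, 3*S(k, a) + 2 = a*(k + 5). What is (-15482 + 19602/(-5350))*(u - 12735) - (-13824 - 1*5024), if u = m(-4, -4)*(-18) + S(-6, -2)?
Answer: 530569520257/2675 ≈ 1.9834e+8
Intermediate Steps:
S(k, a) = -⅔ + a*(5 + k)/3 (S(k, a) = -⅔ + (a*(k + 5))/3 = -⅔ + (a*(5 + k))/3 = -⅔ + a*(5 + k)/3)
u = -72 (u = -1*(-4)*(-18) + (-⅔ + (5/3)*(-2) + (⅓)*(-2)*(-6)) = 4*(-18) + (-⅔ - 10/3 + 4) = -72 + 0 = -72)
(-15482 + 19602/(-5350))*(u - 12735) - (-13824 - 1*5024) = (-15482 + 19602/(-5350))*(-72 - 12735) - (-13824 - 1*5024) = (-15482 + 19602*(-1/5350))*(-12807) - (-13824 - 5024) = (-15482 - 9801/2675)*(-12807) - 1*(-18848) = -41424151/2675*(-12807) + 18848 = 530519101857/2675 + 18848 = 530569520257/2675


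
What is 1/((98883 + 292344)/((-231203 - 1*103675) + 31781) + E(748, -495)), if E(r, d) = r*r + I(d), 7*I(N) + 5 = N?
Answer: 2121679/1186933600127 ≈ 1.7875e-6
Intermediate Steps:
I(N) = -5/7 + N/7
E(r, d) = -5/7 + r**2 + d/7 (E(r, d) = r*r + (-5/7 + d/7) = r**2 + (-5/7 + d/7) = -5/7 + r**2 + d/7)
1/((98883 + 292344)/((-231203 - 1*103675) + 31781) + E(748, -495)) = 1/((98883 + 292344)/((-231203 - 1*103675) + 31781) + (-5/7 + 748**2 + (1/7)*(-495))) = 1/(391227/((-231203 - 103675) + 31781) + (-5/7 + 559504 - 495/7)) = 1/(391227/(-334878 + 31781) + 3916028/7) = 1/(391227/(-303097) + 3916028/7) = 1/(391227*(-1/303097) + 3916028/7) = 1/(-391227/303097 + 3916028/7) = 1/(1186933600127/2121679) = 2121679/1186933600127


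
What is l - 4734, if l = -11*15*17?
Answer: -7539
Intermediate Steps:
l = -2805 (l = -165*17 = -2805)
l - 4734 = -2805 - 4734 = -7539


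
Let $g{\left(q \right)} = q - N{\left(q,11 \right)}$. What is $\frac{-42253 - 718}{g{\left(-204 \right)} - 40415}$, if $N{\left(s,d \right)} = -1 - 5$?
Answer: $\frac{42971}{40613} \approx 1.0581$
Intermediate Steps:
$N{\left(s,d \right)} = -6$ ($N{\left(s,d \right)} = -1 - 5 = -6$)
$g{\left(q \right)} = 6 + q$ ($g{\left(q \right)} = q - -6 = q + 6 = 6 + q$)
$\frac{-42253 - 718}{g{\left(-204 \right)} - 40415} = \frac{-42253 - 718}{\left(6 - 204\right) - 40415} = - \frac{42971}{-198 - 40415} = - \frac{42971}{-40613} = \left(-42971\right) \left(- \frac{1}{40613}\right) = \frac{42971}{40613}$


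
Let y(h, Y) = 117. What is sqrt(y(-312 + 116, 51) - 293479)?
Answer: I*sqrt(293362) ≈ 541.63*I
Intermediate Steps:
sqrt(y(-312 + 116, 51) - 293479) = sqrt(117 - 293479) = sqrt(-293362) = I*sqrt(293362)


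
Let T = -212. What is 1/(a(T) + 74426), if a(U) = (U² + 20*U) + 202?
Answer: 1/115332 ≈ 8.6706e-6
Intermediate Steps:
a(U) = 202 + U² + 20*U
1/(a(T) + 74426) = 1/((202 + (-212)² + 20*(-212)) + 74426) = 1/((202 + 44944 - 4240) + 74426) = 1/(40906 + 74426) = 1/115332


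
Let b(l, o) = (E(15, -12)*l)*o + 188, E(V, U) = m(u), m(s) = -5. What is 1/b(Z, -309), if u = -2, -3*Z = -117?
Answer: 1/60443 ≈ 1.6545e-5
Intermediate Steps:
Z = 39 (Z = -1/3*(-117) = 39)
E(V, U) = -5
b(l, o) = 188 - 5*l*o (b(l, o) = (-5*l)*o + 188 = -5*l*o + 188 = 188 - 5*l*o)
1/b(Z, -309) = 1/(188 - 5*39*(-309)) = 1/(188 + 60255) = 1/60443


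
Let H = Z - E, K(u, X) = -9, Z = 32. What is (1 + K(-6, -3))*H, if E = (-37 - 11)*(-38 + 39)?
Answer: -640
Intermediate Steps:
E = -48 (E = -48*1 = -48)
H = 80 (H = 32 - 1*(-48) = 32 + 48 = 80)
(1 + K(-6, -3))*H = (1 - 9)*80 = -8*80 = -640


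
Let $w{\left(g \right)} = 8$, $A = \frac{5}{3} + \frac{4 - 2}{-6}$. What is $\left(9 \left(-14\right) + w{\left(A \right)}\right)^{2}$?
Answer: $13924$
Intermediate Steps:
$A = \frac{4}{3}$ ($A = 5 \cdot \frac{1}{3} + \left(4 - 2\right) \left(- \frac{1}{6}\right) = \frac{5}{3} + 2 \left(- \frac{1}{6}\right) = \frac{5}{3} - \frac{1}{3} = \frac{4}{3} \approx 1.3333$)
$\left(9 \left(-14\right) + w{\left(A \right)}\right)^{2} = \left(9 \left(-14\right) + 8\right)^{2} = \left(-126 + 8\right)^{2} = \left(-118\right)^{2} = 13924$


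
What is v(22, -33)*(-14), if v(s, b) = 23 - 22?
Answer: -14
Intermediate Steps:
v(s, b) = 1
v(22, -33)*(-14) = 1*(-14) = -14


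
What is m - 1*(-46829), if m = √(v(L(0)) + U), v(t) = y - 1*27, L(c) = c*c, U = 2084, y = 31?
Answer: 46829 + 6*√58 ≈ 46875.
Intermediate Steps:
L(c) = c²
v(t) = 4 (v(t) = 31 - 1*27 = 31 - 27 = 4)
m = 6*√58 (m = √(4 + 2084) = √2088 = 6*√58 ≈ 45.695)
m - 1*(-46829) = 6*√58 - 1*(-46829) = 6*√58 + 46829 = 46829 + 6*√58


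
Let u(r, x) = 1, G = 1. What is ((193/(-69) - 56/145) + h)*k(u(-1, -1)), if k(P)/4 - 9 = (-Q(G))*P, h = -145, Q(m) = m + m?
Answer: -41512072/10005 ≈ -4149.1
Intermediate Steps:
Q(m) = 2*m
k(P) = 36 - 8*P (k(P) = 36 + 4*((-2)*P) = 36 + 4*((-1*2)*P) = 36 + 4*(-2*P) = 36 - 8*P)
((193/(-69) - 56/145) + h)*k(u(-1, -1)) = ((193/(-69) - 56/145) - 145)*(36 - 8*1) = ((193*(-1/69) - 56*1/145) - 145)*(36 - 8) = ((-193/69 - 56/145) - 145)*28 = (-31849/10005 - 145)*28 = -1482574/10005*28 = -41512072/10005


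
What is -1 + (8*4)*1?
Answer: 31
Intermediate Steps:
-1 + (8*4)*1 = -1 + 32*1 = -1 + 32 = 31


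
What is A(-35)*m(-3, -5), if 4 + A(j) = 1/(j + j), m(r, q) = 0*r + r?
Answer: 843/70 ≈ 12.043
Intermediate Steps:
m(r, q) = r (m(r, q) = 0 + r = r)
A(j) = -4 + 1/(2*j) (A(j) = -4 + 1/(j + j) = -4 + 1/(2*j))
A(-35)*m(-3, -5) = (-4 + (½)/(-35))*(-3) = (-4 + (½)*(-1/35))*(-3) = (-4 - 1/70)*(-3) = -281/70*(-3) = 843/70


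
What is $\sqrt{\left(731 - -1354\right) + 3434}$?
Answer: $\sqrt{5519} \approx 74.29$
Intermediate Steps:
$\sqrt{\left(731 - -1354\right) + 3434} = \sqrt{\left(731 + 1354\right) + 3434} = \sqrt{2085 + 3434} = \sqrt{5519}$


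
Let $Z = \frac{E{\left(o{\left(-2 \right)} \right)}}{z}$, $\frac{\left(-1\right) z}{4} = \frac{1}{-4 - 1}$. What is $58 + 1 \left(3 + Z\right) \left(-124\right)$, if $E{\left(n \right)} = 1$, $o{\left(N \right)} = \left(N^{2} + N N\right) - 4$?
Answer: $-469$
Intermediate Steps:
$o{\left(N \right)} = -4 + 2 N^{2}$ ($o{\left(N \right)} = \left(N^{2} + N^{2}\right) - 4 = 2 N^{2} - 4 = -4 + 2 N^{2}$)
$z = \frac{4}{5}$ ($z = - \frac{4}{-4 - 1} = - \frac{4}{-5} = \left(-4\right) \left(- \frac{1}{5}\right) = \frac{4}{5} \approx 0.8$)
$Z = \frac{5}{4}$ ($Z = 1 \frac{1}{\frac{4}{5}} = 1 \cdot \frac{5}{4} = \frac{5}{4} \approx 1.25$)
$58 + 1 \left(3 + Z\right) \left(-124\right) = 58 + 1 \left(3 + \frac{5}{4}\right) \left(-124\right) = 58 + 1 \cdot \frac{17}{4} \left(-124\right) = 58 + \frac{17}{4} \left(-124\right) = 58 - 527 = -469$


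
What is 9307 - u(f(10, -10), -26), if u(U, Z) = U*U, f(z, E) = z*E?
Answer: -693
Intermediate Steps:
f(z, E) = E*z
u(U, Z) = U²
9307 - u(f(10, -10), -26) = 9307 - (-10*10)² = 9307 - 1*(-100)² = 9307 - 1*10000 = 9307 - 10000 = -693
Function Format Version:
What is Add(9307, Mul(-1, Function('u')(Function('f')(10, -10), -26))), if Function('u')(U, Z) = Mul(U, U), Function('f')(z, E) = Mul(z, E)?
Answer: -693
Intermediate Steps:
Function('f')(z, E) = Mul(E, z)
Function('u')(U, Z) = Pow(U, 2)
Add(9307, Mul(-1, Function('u')(Function('f')(10, -10), -26))) = Add(9307, Mul(-1, Pow(Mul(-10, 10), 2))) = Add(9307, Mul(-1, Pow(-100, 2))) = Add(9307, Mul(-1, 10000)) = Add(9307, -10000) = -693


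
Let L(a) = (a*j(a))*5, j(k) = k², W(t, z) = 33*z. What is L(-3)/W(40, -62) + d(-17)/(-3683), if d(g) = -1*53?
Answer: 201881/2511806 ≈ 0.080373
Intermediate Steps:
d(g) = -53
L(a) = 5*a³ (L(a) = (a*a²)*5 = a³*5 = 5*a³)
L(-3)/W(40, -62) + d(-17)/(-3683) = (5*(-3)³)/((33*(-62))) - 53/(-3683) = (5*(-27))/(-2046) - 53*(-1/3683) = -135*(-1/2046) + 53/3683 = 45/682 + 53/3683 = 201881/2511806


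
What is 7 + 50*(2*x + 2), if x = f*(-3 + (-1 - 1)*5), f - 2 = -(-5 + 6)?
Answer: -1193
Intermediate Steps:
f = 1 (f = 2 - (-5 + 6) = 2 - 1*1 = 2 - 1 = 1)
x = -13 (x = 1*(-3 + (-1 - 1)*5) = 1*(-3 - 2*5) = 1*(-3 - 10) = 1*(-13) = -13)
7 + 50*(2*x + 2) = 7 + 50*(2*(-13) + 2) = 7 + 50*(-26 + 2) = 7 + 50*(-24) = 7 - 1200 = -1193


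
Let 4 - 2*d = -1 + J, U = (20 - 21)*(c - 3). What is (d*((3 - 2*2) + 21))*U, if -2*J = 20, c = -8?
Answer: 1650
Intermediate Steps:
U = 11 (U = (20 - 21)*(-8 - 3) = -1*(-11) = 11)
J = -10 (J = -½*20 = -10)
d = 15/2 (d = 2 - (-1 - 10)/2 = 2 - ½*(-11) = 2 + 11/2 = 15/2 ≈ 7.5000)
(d*((3 - 2*2) + 21))*U = (15*((3 - 2*2) + 21)/2)*11 = (15*((3 - 4) + 21)/2)*11 = (15*(-1 + 21)/2)*11 = ((15/2)*20)*11 = 150*11 = 1650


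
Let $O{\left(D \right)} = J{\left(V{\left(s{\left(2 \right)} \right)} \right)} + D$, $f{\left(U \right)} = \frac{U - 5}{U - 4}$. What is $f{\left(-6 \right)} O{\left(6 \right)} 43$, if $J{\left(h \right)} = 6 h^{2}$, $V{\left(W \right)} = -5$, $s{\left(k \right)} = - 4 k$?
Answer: $\frac{36894}{5} \approx 7378.8$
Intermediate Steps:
$f{\left(U \right)} = \frac{-5 + U}{-4 + U}$
$O{\left(D \right)} = 150 + D$ ($O{\left(D \right)} = 6 \left(-5\right)^{2} + D = 6 \cdot 25 + D = 150 + D$)
$f{\left(-6 \right)} O{\left(6 \right)} 43 = \frac{-5 - 6}{-4 - 6} \left(150 + 6\right) 43 = \frac{1}{-10} \left(-11\right) 156 \cdot 43 = \left(- \frac{1}{10}\right) \left(-11\right) 156 \cdot 43 = \frac{11}{10} \cdot 156 \cdot 43 = \frac{858}{5} \cdot 43 = \frac{36894}{5}$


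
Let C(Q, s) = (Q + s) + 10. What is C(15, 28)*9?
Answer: 477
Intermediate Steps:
C(Q, s) = 10 + Q + s
C(15, 28)*9 = (10 + 15 + 28)*9 = 53*9 = 477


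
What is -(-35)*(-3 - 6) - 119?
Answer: -434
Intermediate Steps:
-(-35)*(-3 - 6) - 119 = -(-35)*(-9) - 119 = -7*45 - 119 = -315 - 119 = -434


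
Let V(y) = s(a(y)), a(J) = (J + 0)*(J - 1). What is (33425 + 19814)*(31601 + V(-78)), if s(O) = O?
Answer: 2010464357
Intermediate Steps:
a(J) = J*(-1 + J)
V(y) = y*(-1 + y)
(33425 + 19814)*(31601 + V(-78)) = (33425 + 19814)*(31601 - 78*(-1 - 78)) = 53239*(31601 - 78*(-79)) = 53239*(31601 + 6162) = 53239*37763 = 2010464357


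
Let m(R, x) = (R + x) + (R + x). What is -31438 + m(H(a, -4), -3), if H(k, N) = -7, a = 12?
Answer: -31458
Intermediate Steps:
m(R, x) = 2*R + 2*x
-31438 + m(H(a, -4), -3) = -31438 + (2*(-7) + 2*(-3)) = -31438 + (-14 - 6) = -31438 - 20 = -31458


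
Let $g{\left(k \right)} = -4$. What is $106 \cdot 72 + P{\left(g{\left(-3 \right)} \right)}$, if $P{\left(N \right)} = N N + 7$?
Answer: $7655$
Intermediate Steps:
$P{\left(N \right)} = 7 + N^{2}$ ($P{\left(N \right)} = N^{2} + 7 = 7 + N^{2}$)
$106 \cdot 72 + P{\left(g{\left(-3 \right)} \right)} = 106 \cdot 72 + \left(7 + \left(-4\right)^{2}\right) = 7632 + \left(7 + 16\right) = 7632 + 23 = 7655$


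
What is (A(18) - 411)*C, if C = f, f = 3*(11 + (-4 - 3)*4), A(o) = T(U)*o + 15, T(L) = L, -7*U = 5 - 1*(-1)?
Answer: 146880/7 ≈ 20983.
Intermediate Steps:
U = -6/7 (U = -(5 - 1*(-1))/7 = -(5 + 1)/7 = -⅐*6 = -6/7 ≈ -0.85714)
A(o) = 15 - 6*o/7 (A(o) = -6*o/7 + 15 = 15 - 6*o/7)
f = -51 (f = 3*(11 - 7*4) = 3*(11 - 28) = 3*(-17) = -51)
C = -51
(A(18) - 411)*C = ((15 - 6/7*18) - 411)*(-51) = ((15 - 108/7) - 411)*(-51) = (-3/7 - 411)*(-51) = -2880/7*(-51) = 146880/7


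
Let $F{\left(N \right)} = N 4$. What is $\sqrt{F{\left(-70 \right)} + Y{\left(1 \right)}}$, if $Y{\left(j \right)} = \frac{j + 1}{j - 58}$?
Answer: $\frac{i \sqrt{909834}}{57} \approx 16.734 i$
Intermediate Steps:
$F{\left(N \right)} = 4 N$
$Y{\left(j \right)} = \frac{1 + j}{-58 + j}$
$\sqrt{F{\left(-70 \right)} + Y{\left(1 \right)}} = \sqrt{4 \left(-70\right) + \frac{1 + 1}{-58 + 1}} = \sqrt{-280 + \frac{1}{-57} \cdot 2} = \sqrt{-280 - \frac{2}{57}} = \sqrt{- \frac{15962}{57}} = \frac{i \sqrt{909834}}{57}$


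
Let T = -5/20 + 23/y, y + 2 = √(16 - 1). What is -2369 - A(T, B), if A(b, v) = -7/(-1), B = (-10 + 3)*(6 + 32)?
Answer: -2376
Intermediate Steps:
B = -266 (B = -7*38 = -266)
y = -2 + √15 (y = -2 + √(16 - 1) = -2 + √15 ≈ 1.8730)
T = -¼ + 23/(-2 + √15) (T = -5/20 + 23/(-2 + √15) = -5*1/20 + 23/(-2 + √15) = -¼ + 23/(-2 + √15) ≈ 12.030)
A(b, v) = 7 (A(b, v) = -7*(-1) = 7)
-2369 - A(T, B) = -2369 - 1*7 = -2369 - 7 = -2376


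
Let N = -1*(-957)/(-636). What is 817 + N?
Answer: 172885/212 ≈ 815.50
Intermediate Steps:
N = -319/212 (N = 957*(-1/636) = -319/212 ≈ -1.5047)
817 + N = 817 - 319/212 = 172885/212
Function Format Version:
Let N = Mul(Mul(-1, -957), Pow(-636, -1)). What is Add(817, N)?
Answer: Rational(172885, 212) ≈ 815.50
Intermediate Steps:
N = Rational(-319, 212) (N = Mul(957, Rational(-1, 636)) = Rational(-319, 212) ≈ -1.5047)
Add(817, N) = Add(817, Rational(-319, 212)) = Rational(172885, 212)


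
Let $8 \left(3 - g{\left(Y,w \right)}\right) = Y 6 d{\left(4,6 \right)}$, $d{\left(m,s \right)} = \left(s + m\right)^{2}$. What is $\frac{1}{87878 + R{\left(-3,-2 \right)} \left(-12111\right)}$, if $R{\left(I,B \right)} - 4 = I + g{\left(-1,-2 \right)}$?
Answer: $- \frac{1}{868891} \approx -1.1509 \cdot 10^{-6}$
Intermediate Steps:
$d{\left(m,s \right)} = \left(m + s\right)^{2}$
$g{\left(Y,w \right)} = 3 - 75 Y$ ($g{\left(Y,w \right)} = 3 - \frac{Y 6 \left(4 + 6\right)^{2}}{8} = 3 - \frac{6 Y 10^{2}}{8} = 3 - \frac{6 Y 100}{8} = 3 - \frac{600 Y}{8} = 3 - 75 Y$)
$R{\left(I,B \right)} = 82 + I$ ($R{\left(I,B \right)} = 4 + \left(I + \left(3 - -75\right)\right) = 4 + \left(I + \left(3 + 75\right)\right) = 4 + \left(I + 78\right) = 4 + \left(78 + I\right) = 82 + I$)
$\frac{1}{87878 + R{\left(-3,-2 \right)} \left(-12111\right)} = \frac{1}{87878 + \left(82 - 3\right) \left(-12111\right)} = \frac{1}{87878 + 79 \left(-12111\right)} = \frac{1}{87878 - 956769} = \frac{1}{-868891} = - \frac{1}{868891}$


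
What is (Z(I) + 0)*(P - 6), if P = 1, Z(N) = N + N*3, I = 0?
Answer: 0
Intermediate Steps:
Z(N) = 4*N (Z(N) = N + 3*N = 4*N)
(Z(I) + 0)*(P - 6) = (4*0 + 0)*(1 - 6) = (0 + 0)*(-5) = 0*(-5) = 0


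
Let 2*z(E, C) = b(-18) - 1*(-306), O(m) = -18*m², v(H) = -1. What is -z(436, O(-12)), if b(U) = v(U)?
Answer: -305/2 ≈ -152.50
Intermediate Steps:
b(U) = -1
z(E, C) = 305/2 (z(E, C) = (-1 - 1*(-306))/2 = (-1 + 306)/2 = (½)*305 = 305/2)
-z(436, O(-12)) = -1*305/2 = -305/2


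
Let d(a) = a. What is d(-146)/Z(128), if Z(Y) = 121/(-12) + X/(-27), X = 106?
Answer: 15768/1513 ≈ 10.422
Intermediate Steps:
Z(Y) = -1513/108 (Z(Y) = 121/(-12) + 106/(-27) = 121*(-1/12) + 106*(-1/27) = -121/12 - 106/27 = -1513/108)
d(-146)/Z(128) = -146/(-1513/108) = -146*(-108/1513) = 15768/1513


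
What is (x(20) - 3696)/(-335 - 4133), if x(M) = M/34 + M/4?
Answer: 62737/75956 ≈ 0.82596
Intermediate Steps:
x(M) = 19*M/68 (x(M) = M*(1/34) + M*(¼) = M/34 + M/4 = 19*M/68)
(x(20) - 3696)/(-335 - 4133) = ((19/68)*20 - 3696)/(-335 - 4133) = (95/17 - 3696)/(-4468) = -62737/17*(-1/4468) = 62737/75956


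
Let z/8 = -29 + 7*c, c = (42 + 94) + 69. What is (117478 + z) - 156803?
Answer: -28077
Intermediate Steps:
c = 205 (c = 136 + 69 = 205)
z = 11248 (z = 8*(-29 + 7*205) = 8*(-29 + 1435) = 8*1406 = 11248)
(117478 + z) - 156803 = (117478 + 11248) - 156803 = 128726 - 156803 = -28077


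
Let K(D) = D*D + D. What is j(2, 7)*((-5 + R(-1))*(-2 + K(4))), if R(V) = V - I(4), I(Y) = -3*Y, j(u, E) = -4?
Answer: -432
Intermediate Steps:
R(V) = 12 + V (R(V) = V - (-3)*4 = V - 1*(-12) = V + 12 = 12 + V)
K(D) = D + D² (K(D) = D² + D = D + D²)
j(2, 7)*((-5 + R(-1))*(-2 + K(4))) = -4*(-5 + (12 - 1))*(-2 + 4*(1 + 4)) = -4*(-5 + 11)*(-2 + 4*5) = -24*(-2 + 20) = -24*18 = -4*108 = -432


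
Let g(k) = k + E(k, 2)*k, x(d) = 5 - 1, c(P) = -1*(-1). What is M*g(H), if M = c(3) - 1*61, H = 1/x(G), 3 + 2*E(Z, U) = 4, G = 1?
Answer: -45/2 ≈ -22.500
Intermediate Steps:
c(P) = 1
E(Z, U) = ½ (E(Z, U) = -3/2 + (½)*4 = -3/2 + 2 = ½)
x(d) = 4
H = ¼ (H = 1/4 = ¼ ≈ 0.25000)
g(k) = 3*k/2 (g(k) = k + k/2 = 3*k/2)
M = -60 (M = 1 - 1*61 = 1 - 61 = -60)
M*g(H) = -90/4 = -60*3/8 = -45/2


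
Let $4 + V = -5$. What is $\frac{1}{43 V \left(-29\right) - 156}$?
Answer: $\frac{1}{11067} \approx 9.0359 \cdot 10^{-5}$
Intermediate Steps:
$V = -9$ ($V = -4 - 5 = -9$)
$\frac{1}{43 V \left(-29\right) - 156} = \frac{1}{43 \left(-9\right) \left(-29\right) - 156} = \frac{1}{\left(-387\right) \left(-29\right) - 156} = \frac{1}{11223 - 156} = \frac{1}{11067}$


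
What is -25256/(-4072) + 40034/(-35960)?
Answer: 46574207/9151820 ≈ 5.0891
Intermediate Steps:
-25256/(-4072) + 40034/(-35960) = -25256*(-1/4072) + 40034*(-1/35960) = 3157/509 - 20017/17980 = 46574207/9151820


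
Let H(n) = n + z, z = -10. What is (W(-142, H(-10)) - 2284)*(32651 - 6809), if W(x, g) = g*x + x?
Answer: 10698588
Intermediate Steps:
H(n) = -10 + n (H(n) = n - 10 = -10 + n)
W(x, g) = x + g*x
(W(-142, H(-10)) - 2284)*(32651 - 6809) = (-142*(1 + (-10 - 10)) - 2284)*(32651 - 6809) = (-142*(1 - 20) - 2284)*25842 = (-142*(-19) - 2284)*25842 = (2698 - 2284)*25842 = 414*25842 = 10698588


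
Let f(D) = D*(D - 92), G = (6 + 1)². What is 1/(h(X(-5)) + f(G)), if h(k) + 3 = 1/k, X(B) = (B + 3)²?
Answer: -4/8439 ≈ -0.00047399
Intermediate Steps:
X(B) = (3 + B)²
h(k) = -3 + 1/k
G = 49 (G = 7² = 49)
f(D) = D*(-92 + D)
1/(h(X(-5)) + f(G)) = 1/((-3 + 1/((3 - 5)²)) + 49*(-92 + 49)) = 1/((-3 + 1/((-2)²)) + 49*(-43)) = 1/((-3 + 1/4) - 2107) = 1/((-3 + ¼) - 2107) = 1/(-11/4 - 2107) = 1/(-8439/4) = -4/8439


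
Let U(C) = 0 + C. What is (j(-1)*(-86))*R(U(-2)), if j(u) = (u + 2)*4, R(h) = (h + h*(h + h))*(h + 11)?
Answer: -18576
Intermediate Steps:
U(C) = C
R(h) = (11 + h)*(h + 2*h²) (R(h) = (h + h*(2*h))*(11 + h) = (h + 2*h²)*(11 + h) = (11 + h)*(h + 2*h²))
j(u) = 8 + 4*u (j(u) = (2 + u)*4 = 8 + 4*u)
(j(-1)*(-86))*R(U(-2)) = ((8 + 4*(-1))*(-86))*(-2*(11 + 2*(-2)² + 23*(-2))) = ((8 - 4)*(-86))*(-2*(11 + 2*4 - 46)) = (4*(-86))*(-2*(11 + 8 - 46)) = -(-688)*(-27) = -344*54 = -18576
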